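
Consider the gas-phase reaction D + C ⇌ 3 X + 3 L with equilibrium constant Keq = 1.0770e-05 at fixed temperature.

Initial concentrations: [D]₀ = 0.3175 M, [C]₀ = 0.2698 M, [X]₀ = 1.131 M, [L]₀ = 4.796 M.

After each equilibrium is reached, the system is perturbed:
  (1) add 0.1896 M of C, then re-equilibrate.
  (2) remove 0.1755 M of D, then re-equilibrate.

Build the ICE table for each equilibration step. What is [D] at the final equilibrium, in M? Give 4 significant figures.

Q₀ = 1863 vs Keq = 1.0770e-05 ⇒ Q>K, reverse
Step 1:
                  D         C         X         L
  I          0.3175    0.2698     1.131     4.796
  C          0.3755    0.3755    -1.126    -1.126
  E           0.693    0.6453  0.004602      3.67
  solve Keq expr → x = -0.3755; check Q = 1.0770e-05
Then add 0.1896 M of C.
Step 2:
                  D         C         X         L
  I           0.693    0.8349  0.004602      3.67
  C       -1.3715e-04 -1.3715e-04 4.1146e-04 4.1146e-04
  E          0.6928    0.8347  0.005013      3.67
  solve Keq expr → x = 1.3715e-04; check Q = 1.0770e-05
Then remove 0.1755 M of D.
Step 3:
                  D         C         X         L
  I          0.5173    0.8347  0.005013      3.67
  C       1.5461e-04 1.5461e-04 -4.6382e-04 -4.6382e-04
  E          0.5175    0.8349   0.00455      3.67
  solve Keq expr → x = -1.5461e-04; check Q = 1.0770e-05

[D]_eq = 0.5175 M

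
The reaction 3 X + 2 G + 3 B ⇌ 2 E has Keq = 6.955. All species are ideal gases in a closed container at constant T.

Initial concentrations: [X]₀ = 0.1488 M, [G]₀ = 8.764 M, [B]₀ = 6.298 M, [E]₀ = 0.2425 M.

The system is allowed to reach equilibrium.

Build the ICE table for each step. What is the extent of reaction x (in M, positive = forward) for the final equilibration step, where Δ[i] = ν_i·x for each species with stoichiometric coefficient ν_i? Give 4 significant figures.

Q₀ = 9.3025e-04 vs Keq = 6.955 ⇒ Q<K, forward
Step 1:
                   X          G          B          E
  Initial     0.1488      8.764      6.298     0.2425
  Change     -0.1391   -0.09272    -0.1391    0.09272
  Equil     0.009725      8.671      6.159     0.3352
  solve Keq expr → x = 0.04636; check Q = 6.955

x = 0.04636 M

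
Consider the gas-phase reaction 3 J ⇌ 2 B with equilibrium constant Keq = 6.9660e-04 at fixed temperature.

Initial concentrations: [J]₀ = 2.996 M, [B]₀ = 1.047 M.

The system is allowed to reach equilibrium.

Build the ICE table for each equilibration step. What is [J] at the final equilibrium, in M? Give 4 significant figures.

[J]_eq = 4.223 M

Q₀ = 0.04076 vs Keq = 6.9660e-04 ⇒ Q>K, reverse
Step 1:
                   J          B
  I            2.996      1.047
  C            1.227     -0.818
  E            4.223      0.229
  solve Keq expr → x = -0.409; check Q = 6.9660e-04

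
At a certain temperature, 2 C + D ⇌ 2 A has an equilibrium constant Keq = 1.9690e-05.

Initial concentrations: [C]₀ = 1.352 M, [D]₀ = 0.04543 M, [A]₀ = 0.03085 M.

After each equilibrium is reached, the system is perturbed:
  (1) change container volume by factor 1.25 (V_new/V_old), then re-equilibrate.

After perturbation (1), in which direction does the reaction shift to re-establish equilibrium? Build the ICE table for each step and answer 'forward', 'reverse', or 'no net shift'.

Q₀ = 0.01146 vs Keq = 1.9690e-05 ⇒ Q>K, reverse
Step 1:
                   C          D          A
  init         1.352    0.04543    0.03085
  Δ          0.02935    0.01467   -0.02935
  eq           1.381     0.0601   0.001503
  solve Keq expr → x = -0.01467; check Q = 1.9690e-05
Then change container volume by factor 1.25 (V_new/V_old).
Step 2:
                   C          D          A
  init         1.105    0.04808   0.001202
  Δ       1.2609e-04 6.3045e-05 -1.2609e-04
  eq           1.105    0.04815   0.001076
  solve Keq expr → x = -6.3045e-05; check Q = 1.9690e-05

Direction: reverse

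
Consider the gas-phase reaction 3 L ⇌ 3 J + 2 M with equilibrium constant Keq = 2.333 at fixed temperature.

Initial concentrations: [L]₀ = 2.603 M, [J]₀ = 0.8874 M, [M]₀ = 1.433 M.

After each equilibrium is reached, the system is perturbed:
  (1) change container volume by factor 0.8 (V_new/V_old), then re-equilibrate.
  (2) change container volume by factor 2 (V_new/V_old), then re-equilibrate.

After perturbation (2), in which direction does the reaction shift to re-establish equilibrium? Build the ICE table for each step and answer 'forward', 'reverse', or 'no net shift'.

Q₀ = 0.08136 vs Keq = 2.333 ⇒ Q<K, forward
Step 1:
                   L          J          M
  I            2.603     0.8874      1.433
  C          -0.7259     0.7259     0.4839
  E            1.877      1.613      1.917
  solve Keq expr → x = 0.242; check Q = 2.333
Then change container volume by factor 0.8 (V_new/V_old).
Step 2:
                   L          J          M
  I            2.346      2.017      2.396
  C           0.1332    -0.1332   -0.08882
  E             2.48      1.883      2.307
  solve Keq expr → x = -0.04441; check Q = 2.333
Then change container volume by factor 2 (V_new/V_old).
Step 3:
                   L          J          M
  I             1.24     0.9417      1.154
  C          -0.2095     0.2095     0.1396
  E             1.03      1.151      1.293
  solve Keq expr → x = 0.06982; check Q = 2.333

Direction: forward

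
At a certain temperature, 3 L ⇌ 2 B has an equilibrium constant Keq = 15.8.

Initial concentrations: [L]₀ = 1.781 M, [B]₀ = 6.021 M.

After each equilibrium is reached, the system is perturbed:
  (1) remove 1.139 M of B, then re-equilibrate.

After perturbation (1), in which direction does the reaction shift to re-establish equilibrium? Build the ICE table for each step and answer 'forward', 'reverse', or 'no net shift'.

Direction: forward

Q₀ = 6.417 vs Keq = 15.8 ⇒ Q<K, forward
Step 1:
                    L           B
  init          1.781       6.021
  Δ           -0.4213      0.2809
  eq             1.36       6.302
  solve Keq expr → x = 0.1404; check Q = 15.8
Then remove 1.139 M of B.
Step 2:
                    L           B
  init           1.36       5.163
  Δ           -0.1535      0.1024
  eq            1.206       5.265
  solve Keq expr → x = 0.05118; check Q = 15.8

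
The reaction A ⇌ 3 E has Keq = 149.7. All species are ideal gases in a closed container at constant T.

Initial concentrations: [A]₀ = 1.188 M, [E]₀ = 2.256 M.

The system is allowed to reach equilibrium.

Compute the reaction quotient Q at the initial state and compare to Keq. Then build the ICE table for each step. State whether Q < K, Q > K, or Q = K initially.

Q₀ = 9.665 vs Keq = 149.7 ⇒ Q<K, forward
Step 1:
                    A           E
  init          1.188       2.256
  Δ           -0.6697       2.009
  eq           0.5183       4.265
  solve Keq expr → x = 0.6697; check Q = 149.7

Q₀ = 9.665; Q < K (proceeds forward)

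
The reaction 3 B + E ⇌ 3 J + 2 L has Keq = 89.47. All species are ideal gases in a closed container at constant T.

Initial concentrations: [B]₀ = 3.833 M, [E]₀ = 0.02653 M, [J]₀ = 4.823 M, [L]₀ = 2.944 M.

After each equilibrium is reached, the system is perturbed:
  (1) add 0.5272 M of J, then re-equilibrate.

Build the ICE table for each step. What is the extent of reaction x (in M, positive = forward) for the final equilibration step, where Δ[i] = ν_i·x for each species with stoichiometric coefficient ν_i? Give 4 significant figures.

x = -0.02492 M

Q₀ = 650.8 vs Keq = 89.47 ⇒ Q>K, reverse
Step 1:
                  B         E         J         L
  I           3.833   0.02653     4.823     2.944
  C          0.2703   0.09009   -0.2703   -0.1802
  E           4.103    0.1166     4.553     2.764
  solve Keq expr → x = -0.09009; check Q = 89.47
Then add 0.5272 M of J.
Step 2:
                  B         E         J         L
  I           4.103    0.1166      5.08     2.764
  C         0.07476   0.02492  -0.07476  -0.04984
  E           4.178    0.1415     5.005     2.714
  solve Keq expr → x = -0.02492; check Q = 89.47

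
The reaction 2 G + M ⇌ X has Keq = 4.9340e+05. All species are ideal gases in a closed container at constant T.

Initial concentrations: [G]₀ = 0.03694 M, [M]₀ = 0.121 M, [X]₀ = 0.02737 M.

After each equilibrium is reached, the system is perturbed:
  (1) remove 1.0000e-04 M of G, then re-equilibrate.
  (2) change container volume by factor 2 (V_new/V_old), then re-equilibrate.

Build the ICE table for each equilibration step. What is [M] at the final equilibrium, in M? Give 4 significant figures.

[M]_eq = 0.05176 M

Q₀ = 165.8 vs Keq = 4.9340e+05 ⇒ Q<K, forward
Step 1:
                   G          M          X
  Initial    0.03694      0.121    0.02737
  Change      -0.036     -0.018      0.018
  Equil   9.4482e-04      0.103    0.04537
  solve Keq expr → x = 0.018; check Q = 4.9340e+05
Then remove 1.0000e-04 M of G.
Step 2:
                   G          M          X
  Initial 8.4482e-04      0.103    0.04537
  Change  9.9256e-05 4.9628e-05 -4.9628e-05
  Equil   9.4408e-04     0.1031    0.04532
  solve Keq expr → x = -4.9628e-05; check Q = 4.9340e+05
Then change container volume by factor 2 (V_new/V_old).
Step 3:
                   G          M          X
  Initial 4.7204e-04    0.05153    0.02266
  Change  4.6507e-04 2.3253e-04 -2.3253e-04
  Equil   9.3711e-04    0.05176    0.02243
  solve Keq expr → x = -2.3253e-04; check Q = 4.9340e+05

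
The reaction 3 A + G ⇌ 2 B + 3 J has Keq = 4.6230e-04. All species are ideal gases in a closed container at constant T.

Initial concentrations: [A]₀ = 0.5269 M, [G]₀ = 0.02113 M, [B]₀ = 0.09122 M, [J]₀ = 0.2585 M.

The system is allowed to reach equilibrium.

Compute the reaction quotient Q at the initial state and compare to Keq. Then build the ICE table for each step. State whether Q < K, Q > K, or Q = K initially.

Q₀ = 0.0465 vs Keq = 4.6230e-04 ⇒ Q>K, reverse
Step 1:
                    A           G           B           J
  Initial      0.5269     0.02113     0.09122      0.2585
  Change      0.08754     0.02918    -0.05836    -0.08754
  Equil        0.6144     0.05031     0.03286       0.171
  solve Keq expr → x = -0.02918; check Q = 4.6230e-04

Q₀ = 0.0465; Q > K (proceeds reverse)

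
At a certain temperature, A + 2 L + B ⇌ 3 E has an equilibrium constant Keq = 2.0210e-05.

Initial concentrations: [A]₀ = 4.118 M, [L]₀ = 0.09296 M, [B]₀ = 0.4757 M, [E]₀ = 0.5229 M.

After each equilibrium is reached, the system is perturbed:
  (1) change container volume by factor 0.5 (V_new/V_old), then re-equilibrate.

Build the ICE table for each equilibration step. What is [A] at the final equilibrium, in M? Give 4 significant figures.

Q₀ = 8.446 vs Keq = 2.0210e-05 ⇒ Q>K, reverse
Step 1:
                   A          L          B          E
  I            4.118    0.09296     0.4757     0.5229
  C           0.1671     0.3342     0.1671    -0.5012
  E            4.285     0.4271     0.6428    0.02166
  solve Keq expr → x = -0.1671; check Q = 2.0210e-05
Then change container volume by factor 0.5 (V_new/V_old).
Step 2:
                   A          L          B          E
  I             8.57     0.8542      1.286    0.04331
  C         -0.00363  -0.007259   -0.00363    0.01089
  E            8.567      0.847      1.282     0.0542
  solve Keq expr → x = 0.00363; check Q = 2.0210e-05

[A]_eq = 8.567 M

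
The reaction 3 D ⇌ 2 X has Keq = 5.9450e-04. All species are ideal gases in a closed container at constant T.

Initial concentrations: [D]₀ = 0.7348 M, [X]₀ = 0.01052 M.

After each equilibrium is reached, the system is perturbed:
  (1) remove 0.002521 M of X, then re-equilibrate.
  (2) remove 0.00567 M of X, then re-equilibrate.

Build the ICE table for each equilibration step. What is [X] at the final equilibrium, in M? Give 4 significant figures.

Q₀ = 2.7895e-04 vs Keq = 5.9450e-04 ⇒ Q<K, forward
Step 1:
                  D         X
  I          0.7348   0.01052
  C       -0.006932  0.004621
  E          0.7279   0.01514
  solve Keq expr → x = 0.002311; check Q = 5.9450e-04
Then remove 0.002521 M of X.
Step 2:
                  D         X
  I          0.7279   0.01262
  C       -0.003613  0.002408
  E          0.7243   0.01503
  solve Keq expr → x = 0.001204; check Q = 5.9450e-04
Then remove 0.00567 M of X.
Step 3:
                  D         X
  I          0.7243  0.009358
  C       -0.008127  0.005418
  E          0.7161   0.01478
  solve Keq expr → x = 0.002709; check Q = 5.9450e-04

[X]_eq = 0.01478 M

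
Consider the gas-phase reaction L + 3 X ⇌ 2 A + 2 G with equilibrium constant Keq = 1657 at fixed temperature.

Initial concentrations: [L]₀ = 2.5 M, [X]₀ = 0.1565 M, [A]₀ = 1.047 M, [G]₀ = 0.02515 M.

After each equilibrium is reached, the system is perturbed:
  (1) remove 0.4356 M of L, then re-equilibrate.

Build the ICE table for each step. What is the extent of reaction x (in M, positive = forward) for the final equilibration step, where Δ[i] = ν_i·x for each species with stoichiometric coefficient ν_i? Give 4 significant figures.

x = -3.4477e-04 M

Q₀ = 0.07236 vs Keq = 1657 ⇒ Q<K, forward
Step 1:
                   L          X          A          G
  init           2.5     0.1565      1.047    0.02515
  Δ         -0.04667      -0.14    0.09333    0.09333
  eq           2.453     0.0165       1.14     0.1185
  solve Keq expr → x = 0.04667; check Q = 1657
Then remove 0.4356 M of L.
Step 2:
                   L          X          A          G
  init         2.018     0.0165       1.14     0.1185
  Δ       3.4477e-04   0.001034 -6.8955e-04 -6.8955e-04
  eq           2.018    0.01753       1.14     0.1178
  solve Keq expr → x = -3.4477e-04; check Q = 1657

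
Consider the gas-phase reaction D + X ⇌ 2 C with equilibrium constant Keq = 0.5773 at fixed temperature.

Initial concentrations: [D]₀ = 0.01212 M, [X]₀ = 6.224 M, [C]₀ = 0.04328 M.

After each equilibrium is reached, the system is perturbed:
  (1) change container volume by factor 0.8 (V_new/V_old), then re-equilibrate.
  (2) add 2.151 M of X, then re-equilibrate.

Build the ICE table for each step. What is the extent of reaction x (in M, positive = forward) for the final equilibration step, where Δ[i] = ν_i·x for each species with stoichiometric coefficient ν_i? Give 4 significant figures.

x = 3.0349e-04 M

Q₀ = 0.02483 vs Keq = 0.5773 ⇒ Q<K, forward
Step 1:
                  D         X         C
  Initial   0.01212     6.224   0.04328
  Change   -0.01094  -0.01094   0.02187
  Equil    0.001183     6.213   0.06515
  solve Keq expr → x = 0.01094; check Q = 0.5773
Then change container volume by factor 0.8 (V_new/V_old).
Step 2:
                  D         X         C
  Initial  0.001479     7.766   0.08144
  Change          0         0         0
  Equil    0.001479     7.766   0.08144
  solve Keq expr → x = 0; check Q = 0.5773
Then add 2.151 M of X.
Step 3:
                  D         X         C
  Initial  0.001479     9.917   0.08144
  Change  -3.0349e-04 -3.0349e-04 6.0699e-04
  Equil    0.001176     9.917   0.08205
  solve Keq expr → x = 3.0349e-04; check Q = 0.5773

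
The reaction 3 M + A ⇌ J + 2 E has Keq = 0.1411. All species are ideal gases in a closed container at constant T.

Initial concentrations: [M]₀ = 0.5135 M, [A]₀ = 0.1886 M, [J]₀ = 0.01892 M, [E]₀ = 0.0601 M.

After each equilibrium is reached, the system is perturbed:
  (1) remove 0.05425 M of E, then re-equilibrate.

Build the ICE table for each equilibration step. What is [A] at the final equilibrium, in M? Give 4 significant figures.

Q₀ = 0.002676 vs Keq = 0.1411 ⇒ Q<K, forward
Step 1:
                    M           A           J           E
  Initial      0.5135      0.1886     0.01892      0.0601
  Change       -0.124    -0.04133     0.04133     0.08266
  Equil        0.3895      0.1473     0.06025      0.1428
  solve Keq expr → x = 0.04133; check Q = 0.1411
Then remove 0.05425 M of E.
Step 2:
                    M           A           J           E
  Initial      0.3895      0.1473     0.06025     0.08851
  Change     -0.03304    -0.01101     0.01101     0.02203
  Equil        0.3565      0.1363     0.07127      0.1105
  solve Keq expr → x = 0.01101; check Q = 0.1411

[A]_eq = 0.1363 M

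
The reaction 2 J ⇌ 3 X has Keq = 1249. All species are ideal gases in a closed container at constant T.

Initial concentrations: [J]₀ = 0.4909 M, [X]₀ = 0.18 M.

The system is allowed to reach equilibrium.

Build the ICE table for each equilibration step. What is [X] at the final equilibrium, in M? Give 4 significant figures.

Q₀ = 0.0242 vs Keq = 1249 ⇒ Q<K, forward
Step 1:
                   J          X
  init        0.4909       0.18
  Δ          -0.4675     0.7012
  eq         0.02341     0.8812
  solve Keq expr → x = 0.2337; check Q = 1249

[X]_eq = 0.8812 M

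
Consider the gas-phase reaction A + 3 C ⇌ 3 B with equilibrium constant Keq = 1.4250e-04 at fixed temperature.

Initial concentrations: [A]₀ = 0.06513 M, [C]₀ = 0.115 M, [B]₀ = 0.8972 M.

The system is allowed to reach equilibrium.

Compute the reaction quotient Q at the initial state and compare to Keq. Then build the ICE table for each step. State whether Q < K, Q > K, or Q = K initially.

Q₀ = 7291 vs Keq = 1.4250e-04 ⇒ Q>K, reverse
Step 1:
                    A           C           B
  init        0.06513       0.115      0.8972
  Δ            0.2871      0.8612     -0.8612
  eq           0.3522      0.9762     0.03601
  solve Keq expr → x = -0.2871; check Q = 1.4250e-04

Q₀ = 7291; Q > K (proceeds reverse)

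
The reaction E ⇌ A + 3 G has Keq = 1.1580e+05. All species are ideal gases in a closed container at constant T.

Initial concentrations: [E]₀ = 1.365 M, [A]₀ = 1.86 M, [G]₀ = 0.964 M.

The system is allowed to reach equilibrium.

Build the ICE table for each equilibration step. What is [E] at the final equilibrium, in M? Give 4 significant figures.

[E]_eq = 0.003579 M

Q₀ = 1.221 vs Keq = 1.1580e+05 ⇒ Q<K, forward
Step 1:
                    E           A           G
  I             1.365        1.86       0.964
  C            -1.361       1.361       4.084
  E          0.003579       3.221       5.048
  solve Keq expr → x = 1.361; check Q = 1.1580e+05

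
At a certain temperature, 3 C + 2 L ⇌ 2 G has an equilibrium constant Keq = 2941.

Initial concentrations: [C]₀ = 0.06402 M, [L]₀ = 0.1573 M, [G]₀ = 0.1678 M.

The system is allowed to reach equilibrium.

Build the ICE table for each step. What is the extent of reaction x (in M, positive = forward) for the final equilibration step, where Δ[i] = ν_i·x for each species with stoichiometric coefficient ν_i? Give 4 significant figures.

x = -0.002119 M

Q₀ = 4337 vs Keq = 2941 ⇒ Q>K, reverse
Step 1:
                   C          L          G
  Initial    0.06402     0.1573     0.1678
  Change    0.006358   0.004239  -0.004239
  Equil      0.07038     0.1615     0.1636
  solve Keq expr → x = -0.002119; check Q = 2941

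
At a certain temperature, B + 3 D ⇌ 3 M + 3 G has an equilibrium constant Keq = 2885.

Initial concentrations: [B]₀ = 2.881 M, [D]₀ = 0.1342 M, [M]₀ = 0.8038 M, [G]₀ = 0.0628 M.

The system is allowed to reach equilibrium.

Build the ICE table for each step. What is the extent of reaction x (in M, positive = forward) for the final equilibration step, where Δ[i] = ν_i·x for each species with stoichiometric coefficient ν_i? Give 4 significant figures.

Q₀ = 0.01847 vs Keq = 2885 ⇒ Q<K, forward
Step 1:
                  B         D         M         G
  I           2.881    0.1342    0.8038    0.0628
  C        -0.04184   -0.1255    0.1255    0.1255
  E           2.839  0.008682    0.9293    0.1883
  solve Keq expr → x = 0.04184; check Q = 2885

x = 0.04184 M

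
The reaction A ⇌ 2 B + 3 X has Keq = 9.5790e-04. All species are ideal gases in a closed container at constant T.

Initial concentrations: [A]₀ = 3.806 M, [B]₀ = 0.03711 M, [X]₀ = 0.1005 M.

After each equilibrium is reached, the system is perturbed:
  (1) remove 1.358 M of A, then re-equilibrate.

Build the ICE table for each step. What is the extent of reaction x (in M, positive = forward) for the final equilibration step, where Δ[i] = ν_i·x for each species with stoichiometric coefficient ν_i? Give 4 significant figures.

Q₀ = 3.6729e-07 vs Keq = 9.5790e-04 ⇒ Q<K, forward
Step 1:
                    A           B           X
  Initial       3.806     0.03711      0.1005
  Change     -0.09957      0.1991      0.2987
  Equil         3.706      0.2362      0.3992
  solve Keq expr → x = 0.09957; check Q = 9.5790e-04
Then remove 1.358 M of A.
Step 2:
                    A           B           X
  Initial       2.348      0.2362      0.3992
  Change      0.01094    -0.02188    -0.03281
  Equil         2.359      0.2144      0.3664
  solve Keq expr → x = -0.01094; check Q = 9.5790e-04

x = -0.01094 M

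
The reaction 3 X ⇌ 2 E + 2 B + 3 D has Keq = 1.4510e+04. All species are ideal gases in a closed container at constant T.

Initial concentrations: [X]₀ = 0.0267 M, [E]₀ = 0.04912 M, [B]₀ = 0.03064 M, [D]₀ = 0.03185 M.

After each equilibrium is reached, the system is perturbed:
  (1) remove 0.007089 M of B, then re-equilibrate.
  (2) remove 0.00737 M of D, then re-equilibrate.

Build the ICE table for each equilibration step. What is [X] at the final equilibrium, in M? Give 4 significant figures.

[X]_eq = 4.1296e-05 M

Q₀ = 3.8449e-06 vs Keq = 1.4510e+04 ⇒ Q<K, forward
Step 1:
                   X          E          B          D
  Initial     0.0267    0.04912    0.03064    0.03185
  Change    -0.02665    0.01777    0.01777    0.02665
  Equil   5.2488e-05    0.06689    0.04841     0.0585
  solve Keq expr → x = 0.008883; check Q = 1.4510e+04
Then remove 0.007089 M of B.
Step 2:
                   X          E          B          D
  Initial 5.2488e-05    0.06689    0.04132     0.0585
  Change  -5.2501e-06 3.5001e-06 3.5001e-06 5.2501e-06
  Equil   4.7238e-05    0.06689    0.04132     0.0585
  solve Keq expr → x = 1.7500e-06; check Q = 1.4510e+04
Then remove 0.00737 M of D.
Step 3:
                   X          E          B          D
  Initial 4.7238e-05    0.06689    0.04132    0.05113
  Change  -5.9418e-06 3.9612e-06 3.9612e-06 5.9418e-06
  Equil   4.1296e-05    0.06689    0.04132    0.05114
  solve Keq expr → x = 1.9806e-06; check Q = 1.4510e+04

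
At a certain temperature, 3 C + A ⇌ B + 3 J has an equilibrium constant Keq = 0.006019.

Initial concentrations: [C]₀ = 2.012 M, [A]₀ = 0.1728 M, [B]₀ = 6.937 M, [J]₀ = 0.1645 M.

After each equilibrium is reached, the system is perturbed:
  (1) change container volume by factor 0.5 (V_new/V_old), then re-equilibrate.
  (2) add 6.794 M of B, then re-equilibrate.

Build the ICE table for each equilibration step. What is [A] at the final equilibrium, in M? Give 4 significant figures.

Q₀ = 0.02194 vs Keq = 0.006019 ⇒ Q>K, reverse
Step 1:
                   C          A          B          J
  init         2.012     0.1728      6.937     0.1645
  Δ          0.05129     0.0171    -0.0171   -0.05129
  eq           2.063     0.1899       6.92     0.1132
  solve Keq expr → x = -0.0171; check Q = 0.006019
Then change container volume by factor 0.5 (V_new/V_old).
Step 2:
                   C          A          B          J
  init         4.127     0.3798      13.84     0.2264
  Δ                0          0          0          0
  eq           4.127     0.3798      13.84     0.2264
  solve Keq expr → x = 0; check Q = 0.006019
Then add 6.794 M of B.
Step 3:
                   C          A          B          J
  init         4.127     0.3798      20.63     0.2264
  Δ          0.02549   0.008498  -0.008498   -0.02549
  eq           4.152     0.3883      20.63     0.2009
  solve Keq expr → x = -0.008498; check Q = 0.006019

[A]_eq = 0.3883 M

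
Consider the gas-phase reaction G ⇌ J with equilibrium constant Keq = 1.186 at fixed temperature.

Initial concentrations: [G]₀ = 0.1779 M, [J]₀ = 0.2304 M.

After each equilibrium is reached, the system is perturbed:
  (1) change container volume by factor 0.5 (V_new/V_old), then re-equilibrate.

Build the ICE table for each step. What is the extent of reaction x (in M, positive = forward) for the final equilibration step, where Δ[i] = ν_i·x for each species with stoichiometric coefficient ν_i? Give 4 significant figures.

Q₀ = 1.295 vs Keq = 1.186 ⇒ Q>K, reverse
Step 1:
                  G         J
  Initial    0.1779    0.2304
  Change    0.00888  -0.00888
  Equil      0.1868    0.2215
  solve Keq expr → x = -0.00888; check Q = 1.186
Then change container volume by factor 0.5 (V_new/V_old).
Step 2:
                  G         J
  Initial    0.3736     0.443
  Change          0         0
  Equil      0.3736     0.443
  solve Keq expr → x = 0; check Q = 1.186

x = 0 M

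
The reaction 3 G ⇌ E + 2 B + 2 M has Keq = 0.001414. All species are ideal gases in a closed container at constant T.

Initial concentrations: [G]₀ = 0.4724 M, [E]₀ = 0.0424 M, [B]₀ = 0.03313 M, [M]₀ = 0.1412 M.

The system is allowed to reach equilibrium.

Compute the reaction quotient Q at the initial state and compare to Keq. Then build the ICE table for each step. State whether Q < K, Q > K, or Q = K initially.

Q₀ = 8.8013e-06 vs Keq = 0.001414 ⇒ Q<K, forward
Step 1:
                  G         E         B         M
  Initial    0.4724    0.0424   0.03313    0.1412
  Change     -0.126   0.04201   0.08402   0.08402
  Equil      0.3464   0.08441    0.1171    0.2252
  solve Keq expr → x = 0.04201; check Q = 0.001414

Q₀ = 8.8013e-06; Q < K (proceeds forward)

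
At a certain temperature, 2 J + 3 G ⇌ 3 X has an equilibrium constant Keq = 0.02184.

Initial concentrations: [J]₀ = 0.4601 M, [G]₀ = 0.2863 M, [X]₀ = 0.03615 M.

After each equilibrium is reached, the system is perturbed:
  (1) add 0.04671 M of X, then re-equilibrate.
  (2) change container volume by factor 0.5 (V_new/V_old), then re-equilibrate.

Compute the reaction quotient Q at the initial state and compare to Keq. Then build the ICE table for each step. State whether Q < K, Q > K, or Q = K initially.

Q₀ = 0.009509 vs Keq = 0.02184 ⇒ Q<K, forward
Step 1:
                   J          G          X
  init        0.4601     0.2863    0.03615
  Δ        -0.006354  -0.009532   0.009532
  eq          0.4537     0.2768    0.04568
  solve Keq expr → x = 0.003177; check Q = 0.02184
Then add 0.04671 M of X.
Step 2:
                   J          G          X
  init        0.4537     0.2768    0.09239
  Δ          0.02562    0.03843   -0.03843
  eq          0.4794     0.3152    0.05396
  solve Keq expr → x = -0.01281; check Q = 0.02184
Then change container volume by factor 0.5 (V_new/V_old).
Step 3:
                   J          G          X
  init        0.9587     0.6304     0.1079
  Δ         -0.03141   -0.04711    0.04711
  eq          0.9273     0.5833      0.155
  solve Keq expr → x = 0.0157; check Q = 0.02184

Q₀ = 0.009509; Q < K (proceeds forward)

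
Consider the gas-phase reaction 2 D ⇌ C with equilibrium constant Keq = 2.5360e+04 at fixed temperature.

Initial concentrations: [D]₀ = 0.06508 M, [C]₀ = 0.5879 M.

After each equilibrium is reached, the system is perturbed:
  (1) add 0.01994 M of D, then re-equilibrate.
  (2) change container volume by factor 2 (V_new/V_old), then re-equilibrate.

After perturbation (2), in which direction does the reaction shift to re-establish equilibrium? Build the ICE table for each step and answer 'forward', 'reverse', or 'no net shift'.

Q₀ = 138.8 vs Keq = 2.5360e+04 ⇒ Q<K, forward
Step 1:
                  D         C
  I         0.06508    0.5879
  C        -0.06014   0.03007
  E        0.004936     0.618
  solve Keq expr → x = 0.03007; check Q = 2.5360e+04
Then add 0.01994 M of D.
Step 2:
                  D         C
  I         0.02488     0.618
  C         -0.0199   0.00995
  E        0.004976    0.6279
  solve Keq expr → x = 0.00995; check Q = 2.5360e+04
Then change container volume by factor 2 (V_new/V_old).
Step 3:
                  D         C
  I        0.002488     0.314
  C        0.001028 -5.1384e-04
  E        0.003516    0.3134
  solve Keq expr → x = -5.1384e-04; check Q = 2.5360e+04

Direction: reverse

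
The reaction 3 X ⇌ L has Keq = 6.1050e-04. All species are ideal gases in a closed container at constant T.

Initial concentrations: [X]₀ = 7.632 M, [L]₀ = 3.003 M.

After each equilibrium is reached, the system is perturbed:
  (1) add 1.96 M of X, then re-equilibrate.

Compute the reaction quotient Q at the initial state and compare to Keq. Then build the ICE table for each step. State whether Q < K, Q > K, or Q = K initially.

Q₀ = 0.006755; Q > K (proceeds reverse)

Q₀ = 0.006755 vs Keq = 6.1050e-04 ⇒ Q>K, reverse
Step 1:
                  X         L
  init        7.632     3.003
  Δ           5.168    -1.723
  eq           12.8      1.28
  solve Keq expr → x = -1.723; check Q = 6.1050e-04
Then add 1.96 M of X.
Step 2:
                  X         L
  init        14.76      1.28
  Δ         -0.9661     0.322
  eq          13.79     1.602
  solve Keq expr → x = 0.322; check Q = 6.1050e-04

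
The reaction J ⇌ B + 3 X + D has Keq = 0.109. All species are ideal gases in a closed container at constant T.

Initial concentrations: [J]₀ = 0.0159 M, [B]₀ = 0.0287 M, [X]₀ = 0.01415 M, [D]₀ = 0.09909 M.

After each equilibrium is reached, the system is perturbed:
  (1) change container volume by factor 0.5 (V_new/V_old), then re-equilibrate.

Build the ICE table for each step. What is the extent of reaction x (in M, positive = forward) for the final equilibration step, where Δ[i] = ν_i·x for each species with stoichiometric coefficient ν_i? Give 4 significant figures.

Q₀ = 5.0674e-07 vs Keq = 0.109 ⇒ Q<K, forward
Step 1:
                   J          B          X          D
  init        0.0159     0.0287    0.01415    0.09909
  Δ         -0.01589    0.01589    0.04767    0.01589
  eq      1.1111e-05    0.04459    0.06182      0.115
  solve Keq expr → x = 0.01589; check Q = 0.109
Then change container volume by factor 0.5 (V_new/V_old).
Step 2:
                   J          B          X          D
  init    2.2221e-05    0.08918     0.1236       0.23
  Δ       3.2327e-04 -3.2327e-04 -9.6981e-04 -3.2327e-04
  eq      3.4549e-04    0.08885     0.1227     0.2296
  solve Keq expr → x = -3.2327e-04; check Q = 0.109

x = -3.2327e-04 M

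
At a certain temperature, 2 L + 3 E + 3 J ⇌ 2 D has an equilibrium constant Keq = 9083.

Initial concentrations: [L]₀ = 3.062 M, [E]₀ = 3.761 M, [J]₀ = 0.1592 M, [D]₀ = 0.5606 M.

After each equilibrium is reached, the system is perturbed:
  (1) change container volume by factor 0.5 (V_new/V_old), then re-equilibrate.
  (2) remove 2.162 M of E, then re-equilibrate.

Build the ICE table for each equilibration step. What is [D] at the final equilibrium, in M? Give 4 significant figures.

Q₀ = 0.1562 vs Keq = 9083 ⇒ Q<K, forward
Step 1:
                   L          E          J          D
  I            3.062      3.761     0.1592     0.5606
  C          -0.1029    -0.1543    -0.1543     0.1029
  E            2.959      3.607   0.004904     0.6635
  solve Keq expr → x = 0.05143; check Q = 9083
Then change container volume by factor 0.5 (V_new/V_old).
Step 2:
                   L          E          J          D
  I            5.918      7.213   0.009809      1.327
  C        -0.004898  -0.007347  -0.007347   0.004898
  E            5.913      7.206   0.002462      1.332
  solve Keq expr → x = 0.002449; check Q = 9083
Then remove 2.162 M of E.
Step 3:
                   L          E          J          D
  I            5.913      5.044   0.002462      1.332
  C       7.0203e-04   0.001053   0.001053 -7.0203e-04
  E            5.914      5.045   0.003515      1.331
  solve Keq expr → x = -3.5102e-04; check Q = 9083

[D]_eq = 1.331 M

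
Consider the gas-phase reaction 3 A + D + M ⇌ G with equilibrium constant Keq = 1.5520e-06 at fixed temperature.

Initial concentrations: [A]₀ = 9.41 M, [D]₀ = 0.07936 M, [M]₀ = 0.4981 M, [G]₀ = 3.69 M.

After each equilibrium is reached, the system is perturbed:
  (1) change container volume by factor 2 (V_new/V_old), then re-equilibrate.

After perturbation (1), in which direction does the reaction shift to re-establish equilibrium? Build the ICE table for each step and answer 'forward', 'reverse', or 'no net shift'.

Q₀ = 0.112 vs Keq = 1.5520e-06 ⇒ Q>K, reverse
Step 1:
                   A          D          M          G
  Initial       9.41    0.07936     0.4981       3.69
  Change       10.54      3.513      3.513     -3.513
  Equil        19.95      3.592      4.011     0.1775
  solve Keq expr → x = -3.513; check Q = 1.5520e-06
Then change container volume by factor 2 (V_new/V_old).
Step 2:
                   A          D          M          G
  Initial      9.974      1.796      2.005    0.08873
  Change      0.2467    0.08223    0.08223   -0.08223
  Equil        10.22      1.878      2.088   0.006497
  solve Keq expr → x = -0.08223; check Q = 1.5520e-06

Direction: reverse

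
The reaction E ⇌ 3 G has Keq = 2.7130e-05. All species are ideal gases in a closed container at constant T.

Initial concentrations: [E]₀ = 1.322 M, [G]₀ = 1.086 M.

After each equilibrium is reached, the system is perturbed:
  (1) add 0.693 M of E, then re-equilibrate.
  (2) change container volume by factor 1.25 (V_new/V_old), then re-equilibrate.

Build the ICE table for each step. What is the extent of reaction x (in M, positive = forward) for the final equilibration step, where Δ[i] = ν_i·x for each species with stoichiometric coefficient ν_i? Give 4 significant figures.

Q₀ = 0.9689 vs Keq = 2.7130e-05 ⇒ Q>K, reverse
Step 1:
                    E           G
  Initial       1.322       1.086
  Change       0.3501       -1.05
  Equil         1.672     0.03566
  solve Keq expr → x = -0.3501; check Q = 2.7130e-05
Then add 0.693 M of E.
Step 2:
                    E           G
  Initial       2.365     0.03566
  Change    -0.001454    0.004362
  Equil         2.364     0.04003
  solve Keq expr → x = 0.001454; check Q = 2.7130e-05
Then change container volume by factor 1.25 (V_new/V_old).
Step 3:
                    E           G
  Initial       1.891     0.03202
  Change    -0.001708    0.005125
  Equil         1.889     0.03715
  solve Keq expr → x = 0.001708; check Q = 2.7130e-05

x = 0.001708 M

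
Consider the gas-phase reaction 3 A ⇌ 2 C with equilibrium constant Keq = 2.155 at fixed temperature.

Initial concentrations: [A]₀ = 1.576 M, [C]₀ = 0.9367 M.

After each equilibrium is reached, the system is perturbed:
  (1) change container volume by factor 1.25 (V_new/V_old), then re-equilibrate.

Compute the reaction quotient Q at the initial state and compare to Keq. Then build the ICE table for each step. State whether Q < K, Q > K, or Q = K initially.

Q₀ = 0.2241 vs Keq = 2.155 ⇒ Q<K, forward
Step 1:
                    A           C
  Initial       1.576      0.9367
  Change      -0.6279      0.4186
  Equil        0.9481       1.355
  solve Keq expr → x = 0.2093; check Q = 2.155
Then change container volume by factor 1.25 (V_new/V_old).
Step 2:
                    A           C
  Initial      0.7585       1.084
  Change      0.04382    -0.02922
  Equil        0.8023       1.055
  solve Keq expr → x = -0.01461; check Q = 2.155

Q₀ = 0.2241; Q < K (proceeds forward)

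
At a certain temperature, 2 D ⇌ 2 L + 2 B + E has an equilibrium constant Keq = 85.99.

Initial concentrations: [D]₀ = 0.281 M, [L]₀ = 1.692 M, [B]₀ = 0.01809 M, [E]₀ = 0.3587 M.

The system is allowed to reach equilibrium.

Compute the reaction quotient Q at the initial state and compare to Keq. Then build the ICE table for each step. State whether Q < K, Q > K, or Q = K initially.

Q₀ = 0.004256; Q < K (proceeds forward)

Q₀ = 0.004256 vs Keq = 85.99 ⇒ Q<K, forward
Step 1:
                  D         L         B         E
  init        0.281     1.692   0.01809    0.3587
  Δ         -0.2432    0.2432    0.2432    0.1216
  eq        0.03779     1.935    0.2613    0.4803
  solve Keq expr → x = 0.1216; check Q = 85.99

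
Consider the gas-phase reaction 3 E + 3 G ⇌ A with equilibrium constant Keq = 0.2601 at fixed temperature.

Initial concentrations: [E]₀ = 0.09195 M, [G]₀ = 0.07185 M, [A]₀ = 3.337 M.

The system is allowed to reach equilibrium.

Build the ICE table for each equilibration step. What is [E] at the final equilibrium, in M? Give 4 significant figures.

Q₀ = 1.1572e+07 vs Keq = 0.2601 ⇒ Q>K, reverse
Step 1:
                  E         G         A
  Initial   0.09195   0.07185     3.337
  Change       1.41      1.41     -0.47
  Equil       1.502     1.482     2.867
  solve Keq expr → x = -0.47; check Q = 0.2601

[E]_eq = 1.502 M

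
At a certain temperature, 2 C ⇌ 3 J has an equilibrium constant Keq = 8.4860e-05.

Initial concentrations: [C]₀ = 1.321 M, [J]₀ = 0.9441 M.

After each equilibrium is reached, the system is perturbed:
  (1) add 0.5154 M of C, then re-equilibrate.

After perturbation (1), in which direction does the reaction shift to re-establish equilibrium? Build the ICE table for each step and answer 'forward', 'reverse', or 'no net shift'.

Q₀ = 0.4822 vs Keq = 8.4860e-05 ⇒ Q>K, reverse
Step 1:
                    C           J
  I             1.321      0.9441
  C            0.5844     -0.8766
  E             1.905     0.06754
  solve Keq expr → x = -0.2922; check Q = 8.4860e-05
Then add 0.5154 M of C.
Step 2:
                    C           J
  I             2.421     0.06754
  C          -0.00768     0.01152
  E             2.413     0.07906
  solve Keq expr → x = 0.00384; check Q = 8.4860e-05

Direction: forward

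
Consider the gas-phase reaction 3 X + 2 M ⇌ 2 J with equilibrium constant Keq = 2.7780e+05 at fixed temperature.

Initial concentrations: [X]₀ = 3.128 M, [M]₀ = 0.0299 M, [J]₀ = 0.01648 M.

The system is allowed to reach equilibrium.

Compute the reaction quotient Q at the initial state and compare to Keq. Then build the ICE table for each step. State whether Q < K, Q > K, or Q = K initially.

Q₀ = 0.009926; Q < K (proceeds forward)

Q₀ = 0.009926 vs Keq = 2.7780e+05 ⇒ Q<K, forward
Step 1:
                    X           M           J
  Initial       3.128      0.0299     0.01648
  Change     -0.04483    -0.02988     0.02988
  Equil         3.083  1.6249e-05     0.04636
  solve Keq expr → x = 0.01494; check Q = 2.7780e+05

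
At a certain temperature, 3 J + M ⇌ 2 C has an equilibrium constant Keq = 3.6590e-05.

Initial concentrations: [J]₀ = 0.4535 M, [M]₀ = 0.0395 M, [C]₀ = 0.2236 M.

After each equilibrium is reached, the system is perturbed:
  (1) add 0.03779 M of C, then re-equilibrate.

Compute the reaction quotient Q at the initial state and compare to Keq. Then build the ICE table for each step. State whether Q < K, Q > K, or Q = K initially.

Q₀ = 13.57 vs Keq = 3.6590e-05 ⇒ Q>K, reverse
Step 1:
                  J         M         C
  I          0.4535    0.0395    0.2236
  C          0.3329     0.111    -0.222
  E          0.7864    0.1505  0.001637
  solve Keq expr → x = -0.111; check Q = 3.6590e-05
Then add 0.03779 M of C.
Step 2:
                  J         M         C
  I          0.7864    0.1505   0.03943
  C         0.05625   0.01875   -0.0375
  E          0.8427    0.1692  0.001925
  solve Keq expr → x = -0.01875; check Q = 3.6590e-05

Q₀ = 13.57; Q > K (proceeds reverse)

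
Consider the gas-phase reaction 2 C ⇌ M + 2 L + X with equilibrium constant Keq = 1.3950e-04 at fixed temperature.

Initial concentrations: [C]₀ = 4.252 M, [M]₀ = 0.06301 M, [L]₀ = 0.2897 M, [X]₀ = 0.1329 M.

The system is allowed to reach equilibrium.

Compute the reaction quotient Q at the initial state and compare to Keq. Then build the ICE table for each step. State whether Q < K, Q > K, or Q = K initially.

Q₀ = 3.8873e-05 vs Keq = 1.3950e-04 ⇒ Q<K, forward
Step 1:
                    C           M           L           X
  init          4.252     0.06301      0.2897      0.1329
  Δ          -0.07981     0.03991     0.07981     0.03991
  eq            4.172      0.1029      0.3695      0.1728
  solve Keq expr → x = 0.03991; check Q = 1.3950e-04

Q₀ = 3.8873e-05; Q < K (proceeds forward)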